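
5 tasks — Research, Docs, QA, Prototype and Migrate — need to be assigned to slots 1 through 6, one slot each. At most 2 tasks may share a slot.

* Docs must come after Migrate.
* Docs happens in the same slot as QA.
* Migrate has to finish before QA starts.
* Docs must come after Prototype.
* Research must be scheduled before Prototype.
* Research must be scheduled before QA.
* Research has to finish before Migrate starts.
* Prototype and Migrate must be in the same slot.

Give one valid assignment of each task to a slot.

Prototype=2; Docs=3; Migrate=2; Research=1; QA=3

Checking: Research(1) before QA(3); Migrate(2) before QA(3); Migrate(2) before Docs(3); Prototype(2) before Docs(3); Research(1) before Prototype(2); Research(1) before Migrate(2); Prototype = Migrate = 2; Docs = QA = 3; max 2 per slot (cap 2).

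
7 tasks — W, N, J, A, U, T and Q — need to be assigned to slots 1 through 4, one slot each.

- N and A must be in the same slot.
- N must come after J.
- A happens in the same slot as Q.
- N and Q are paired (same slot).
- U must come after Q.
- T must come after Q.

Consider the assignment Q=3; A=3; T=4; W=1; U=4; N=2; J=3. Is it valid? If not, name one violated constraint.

A happens in the same slot as Q — holds.
N must come after J — violated.
U must come after Q — holds.
N and Q are paired (same slot) — violated.
N and A must be in the same slot — violated.
T must come after Q — holds.

No — it violates: N must come after J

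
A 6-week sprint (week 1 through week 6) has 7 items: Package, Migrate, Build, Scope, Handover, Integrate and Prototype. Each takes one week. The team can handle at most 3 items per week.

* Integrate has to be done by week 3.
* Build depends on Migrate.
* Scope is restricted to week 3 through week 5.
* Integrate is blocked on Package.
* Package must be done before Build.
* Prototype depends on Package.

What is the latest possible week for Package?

week 2

Downstream work caps Package at week 2.
Package at week 2 is achievable: Build=week 3, Package=week 2, Prototype=week 4, Integrate=week 3, Migrate=week 1, Scope=week 3, Handover=week 1.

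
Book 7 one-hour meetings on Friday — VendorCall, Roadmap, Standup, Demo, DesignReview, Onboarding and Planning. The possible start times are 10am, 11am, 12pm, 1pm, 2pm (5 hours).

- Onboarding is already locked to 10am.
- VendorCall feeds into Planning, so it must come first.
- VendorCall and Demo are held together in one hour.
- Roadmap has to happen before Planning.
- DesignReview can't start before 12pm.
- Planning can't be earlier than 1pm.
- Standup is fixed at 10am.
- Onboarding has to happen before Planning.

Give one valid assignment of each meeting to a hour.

DesignReview -> 12pm; Roadmap -> 10am; Standup -> 10am; Onboarding -> 10am; Demo -> 10am; Planning -> 1pm; VendorCall -> 10am

Checking: Onboarding(10am) before Planning(1pm); Roadmap(10am) before Planning(1pm); VendorCall(10am) before Planning(1pm); VendorCall = Demo = 10am; Planning=1pm in [1pm,2pm]; Onboarding=10am in [10am,10am]; Standup=10am in [10am,10am]; DesignReview=12pm in [12pm,2pm].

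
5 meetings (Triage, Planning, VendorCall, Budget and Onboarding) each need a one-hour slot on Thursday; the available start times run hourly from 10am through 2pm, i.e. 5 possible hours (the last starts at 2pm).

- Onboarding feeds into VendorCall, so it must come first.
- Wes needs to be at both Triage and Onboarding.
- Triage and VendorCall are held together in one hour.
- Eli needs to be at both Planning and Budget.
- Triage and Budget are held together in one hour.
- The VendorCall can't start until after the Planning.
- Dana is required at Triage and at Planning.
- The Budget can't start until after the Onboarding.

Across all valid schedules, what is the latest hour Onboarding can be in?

Downstream work caps Onboarding at 1pm.
Onboarding at 1pm is achievable: Onboarding in 1pm; VendorCall in 2pm; Planning in 10am; Triage in 2pm; Budget in 2pm.

1pm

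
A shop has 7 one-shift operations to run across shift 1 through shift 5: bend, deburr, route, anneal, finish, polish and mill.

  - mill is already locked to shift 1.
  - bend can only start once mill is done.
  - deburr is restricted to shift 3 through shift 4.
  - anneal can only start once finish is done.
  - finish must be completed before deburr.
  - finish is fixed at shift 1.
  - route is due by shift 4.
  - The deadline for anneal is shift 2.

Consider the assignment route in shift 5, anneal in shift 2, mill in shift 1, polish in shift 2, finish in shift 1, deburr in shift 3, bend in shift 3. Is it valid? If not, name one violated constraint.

No. route is due by shift 4 is not satisfied.

mill is already locked to shift 1 — holds.
anneal can only start once finish is done — holds.
deburr is restricted to shift 3 through shift 4 — holds.
finish is fixed at shift 1 — holds.
finish must be completed before deburr — holds.
bend can only start once mill is done — holds.
The deadline for anneal is shift 2 — holds.
route is due by shift 4 — violated.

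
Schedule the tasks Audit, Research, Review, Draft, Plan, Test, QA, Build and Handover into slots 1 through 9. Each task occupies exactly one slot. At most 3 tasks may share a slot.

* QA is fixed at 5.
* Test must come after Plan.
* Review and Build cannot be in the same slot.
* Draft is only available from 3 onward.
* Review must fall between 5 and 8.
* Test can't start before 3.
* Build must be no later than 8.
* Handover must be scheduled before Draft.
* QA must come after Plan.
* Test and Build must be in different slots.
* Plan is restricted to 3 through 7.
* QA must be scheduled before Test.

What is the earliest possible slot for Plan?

3

Plan is available from 3; Plan's own window allows nothing later than 7; downstream work caps Plan at 4.
Plan at 3 is achievable: QA in 5, Research in 2, Plan in 3, Draft in 3, Handover in 1, Review in 5, Audit in 1, Test in 6, Build in 1.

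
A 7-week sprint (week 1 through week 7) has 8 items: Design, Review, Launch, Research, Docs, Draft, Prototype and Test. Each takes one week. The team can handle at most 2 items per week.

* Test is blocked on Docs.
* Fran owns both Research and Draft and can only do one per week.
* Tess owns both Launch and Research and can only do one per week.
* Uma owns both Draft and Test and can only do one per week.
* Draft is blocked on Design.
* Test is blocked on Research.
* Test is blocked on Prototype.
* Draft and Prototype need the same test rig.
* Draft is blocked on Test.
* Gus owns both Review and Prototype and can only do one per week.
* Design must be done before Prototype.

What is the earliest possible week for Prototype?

Precedence pushes Prototype to at least week 2; downstream work caps Prototype at week 5.
Prototype at week 2 is achievable: Research in week 1, Prototype in week 2, Docs in week 2, Review in week 3, Launch in week 4, Design in week 1, Draft in week 4, Test in week 3.

week 2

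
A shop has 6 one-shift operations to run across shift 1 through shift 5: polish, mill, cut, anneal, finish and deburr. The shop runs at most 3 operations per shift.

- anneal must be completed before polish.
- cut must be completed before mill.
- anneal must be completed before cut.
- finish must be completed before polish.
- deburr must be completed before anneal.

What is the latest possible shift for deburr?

Downstream work caps deburr at shift 2.
deburr at shift 2 is achievable: anneal -> shift 3; finish -> shift 1; cut -> shift 4; mill -> shift 5; polish -> shift 4; deburr -> shift 2.

shift 2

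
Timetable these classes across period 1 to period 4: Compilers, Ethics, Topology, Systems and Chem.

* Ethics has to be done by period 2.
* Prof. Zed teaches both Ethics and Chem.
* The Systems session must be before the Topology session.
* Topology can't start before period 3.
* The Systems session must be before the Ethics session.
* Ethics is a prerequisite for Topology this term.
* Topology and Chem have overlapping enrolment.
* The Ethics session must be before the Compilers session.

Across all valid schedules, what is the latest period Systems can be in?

Downstream work caps Systems at period 1.
Systems at period 1 is achievable: Systems -> period 1, Compilers -> period 3, Topology -> period 3, Ethics -> period 2, Chem -> period 1.

period 1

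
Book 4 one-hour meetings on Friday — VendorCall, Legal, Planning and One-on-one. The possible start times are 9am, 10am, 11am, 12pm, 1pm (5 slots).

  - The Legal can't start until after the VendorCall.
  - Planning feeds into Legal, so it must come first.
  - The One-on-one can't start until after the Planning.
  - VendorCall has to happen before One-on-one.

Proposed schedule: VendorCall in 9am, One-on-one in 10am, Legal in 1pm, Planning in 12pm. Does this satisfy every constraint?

No. The One-on-one can't start until after the Planning is not satisfied.

Planning feeds into Legal, so it must come first — holds.
VendorCall has to happen before One-on-one — holds.
The Legal can't start until after the VendorCall — holds.
The One-on-one can't start until after the Planning — violated.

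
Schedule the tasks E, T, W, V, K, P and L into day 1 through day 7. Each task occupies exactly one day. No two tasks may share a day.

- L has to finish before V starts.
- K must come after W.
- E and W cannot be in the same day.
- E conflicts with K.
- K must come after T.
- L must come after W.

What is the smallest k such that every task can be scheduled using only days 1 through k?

7 days

The precedence chain requires at least 3 distinct days.
With at most 1 per day and 7 tasks, at least 7 days are needed.
7 works (last occupied day: day 7): for example L in day 4, W in day 1, V in day 5, P in day 7, E in day 6, K in day 3, T in day 2.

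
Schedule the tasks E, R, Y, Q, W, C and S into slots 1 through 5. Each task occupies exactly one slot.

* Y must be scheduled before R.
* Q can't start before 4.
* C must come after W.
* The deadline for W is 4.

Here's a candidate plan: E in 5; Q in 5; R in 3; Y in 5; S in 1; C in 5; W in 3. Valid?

Q can't start before 4 — holds.
Y must be scheduled before R — violated.
C must come after W — holds.
The deadline for W is 4 — holds.

No — it violates: Y must be scheduled before R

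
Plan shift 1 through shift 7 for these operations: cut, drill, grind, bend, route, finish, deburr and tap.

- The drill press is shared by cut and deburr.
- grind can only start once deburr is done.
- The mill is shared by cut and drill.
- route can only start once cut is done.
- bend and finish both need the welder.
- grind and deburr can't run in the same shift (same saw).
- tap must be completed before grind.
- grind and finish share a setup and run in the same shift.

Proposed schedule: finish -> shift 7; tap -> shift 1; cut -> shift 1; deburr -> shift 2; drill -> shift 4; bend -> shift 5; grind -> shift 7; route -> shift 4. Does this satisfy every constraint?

Yes, all constraints hold

grind and deburr can't run in the same shift (same saw) — holds.
The drill press is shared by cut and deburr — holds.
bend and finish both need the welder — holds.
The mill is shared by cut and drill — holds.
tap must be completed before grind — holds.
route can only start once cut is done — holds.
grind can only start once deburr is done — holds.
grind and finish share a setup and run in the same shift — holds.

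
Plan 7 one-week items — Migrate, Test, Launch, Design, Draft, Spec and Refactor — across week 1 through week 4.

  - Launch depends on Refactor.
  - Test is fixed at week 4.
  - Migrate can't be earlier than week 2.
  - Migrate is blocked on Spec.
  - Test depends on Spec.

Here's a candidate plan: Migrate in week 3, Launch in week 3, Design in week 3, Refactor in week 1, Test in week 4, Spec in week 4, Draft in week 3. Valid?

Invalid. Migrate is blocked on Spec.

Test is fixed at week 4 — holds.
Migrate can't be earlier than week 2 — holds.
Launch depends on Refactor — holds.
Test depends on Spec — violated.
Migrate is blocked on Spec — violated.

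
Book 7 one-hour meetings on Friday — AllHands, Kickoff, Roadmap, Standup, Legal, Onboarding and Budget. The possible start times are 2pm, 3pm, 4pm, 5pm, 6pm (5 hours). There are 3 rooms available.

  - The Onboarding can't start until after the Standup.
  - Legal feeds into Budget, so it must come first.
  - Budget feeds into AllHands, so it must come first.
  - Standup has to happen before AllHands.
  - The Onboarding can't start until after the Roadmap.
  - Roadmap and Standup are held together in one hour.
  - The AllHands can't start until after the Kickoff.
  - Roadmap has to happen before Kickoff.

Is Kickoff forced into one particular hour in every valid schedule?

No

Kickoff can be 3pm (e.g. Legal in 2pm, AllHands in 4pm, Budget in 3pm, Roadmap in 2pm, Standup in 2pm, Onboarding in 3pm, Kickoff in 3pm) or 4pm (e.g. Kickoff=4pm; Roadmap=2pm; Legal=2pm; Standup=2pm; Budget=3pm; AllHands=5pm; Onboarding=3pm).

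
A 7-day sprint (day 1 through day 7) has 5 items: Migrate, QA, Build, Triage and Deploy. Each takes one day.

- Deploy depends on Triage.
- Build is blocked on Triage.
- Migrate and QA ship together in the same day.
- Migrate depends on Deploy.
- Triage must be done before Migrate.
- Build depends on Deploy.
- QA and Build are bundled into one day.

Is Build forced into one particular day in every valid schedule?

No

Build can be day 3 (e.g. Deploy=day 2, Triage=day 1, Build=day 3, Migrate=day 3, QA=day 3) or day 4 (e.g. QA in day 4, Deploy in day 2, Triage in day 1, Migrate in day 4, Build in day 4).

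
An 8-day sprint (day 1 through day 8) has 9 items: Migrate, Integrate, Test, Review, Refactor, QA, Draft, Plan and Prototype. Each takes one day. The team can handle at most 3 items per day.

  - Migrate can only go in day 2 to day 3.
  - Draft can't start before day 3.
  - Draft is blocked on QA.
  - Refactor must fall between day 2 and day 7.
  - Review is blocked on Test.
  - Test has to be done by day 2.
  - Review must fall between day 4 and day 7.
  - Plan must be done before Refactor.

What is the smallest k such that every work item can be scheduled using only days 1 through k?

The precedence chain requires at least 2 distinct days.
With at most 3 per day and 9 work items, at least 3 days are needed.
Review can't be placed before day 4, so the schedule must run through at least day 4.
4 works (last occupied day: day 4): for example Migrate=day 2; Test=day 1; QA=day 1; Refactor=day 2; Review=day 4; Draft=day 3; Prototype=day 3; Integrate=day 2; Plan=day 1.

4 days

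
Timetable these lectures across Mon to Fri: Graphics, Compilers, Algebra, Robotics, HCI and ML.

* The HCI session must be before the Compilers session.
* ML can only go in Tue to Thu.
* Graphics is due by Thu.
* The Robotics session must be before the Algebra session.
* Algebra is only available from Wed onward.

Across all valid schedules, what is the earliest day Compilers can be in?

Precedence pushes Compilers to at least Tue.
Compilers at Tue is achievable: Compilers -> Tue, Robotics -> Mon, Algebra -> Wed, ML -> Tue, HCI -> Mon, Graphics -> Mon.

Tue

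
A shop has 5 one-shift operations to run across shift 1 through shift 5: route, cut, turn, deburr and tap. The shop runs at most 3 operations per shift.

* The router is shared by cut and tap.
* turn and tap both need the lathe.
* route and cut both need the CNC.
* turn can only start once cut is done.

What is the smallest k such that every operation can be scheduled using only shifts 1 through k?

3

The precedence chain requires at least 2 distinct shifts.
With at most 3 per shift and 5 operations, at least 2 shifts are needed.
Could 2 shifts be enough, i.e. nothing placed later than shift 2? No: turn must come after cut (at shift 1 or later) → {shift 2}; cut must come before turn (at shift 2 or earlier) → {shift 1}; tap can't share with turn (shift 2) → {shift 1}; tap can't share with cut (shift 1) → nothing is left.
So 2 shifts is not enough.
3 works (last occupied shift: shift 3): for example deburr -> shift 1, tap -> shift 3, route -> shift 2, cut -> shift 1, turn -> shift 2.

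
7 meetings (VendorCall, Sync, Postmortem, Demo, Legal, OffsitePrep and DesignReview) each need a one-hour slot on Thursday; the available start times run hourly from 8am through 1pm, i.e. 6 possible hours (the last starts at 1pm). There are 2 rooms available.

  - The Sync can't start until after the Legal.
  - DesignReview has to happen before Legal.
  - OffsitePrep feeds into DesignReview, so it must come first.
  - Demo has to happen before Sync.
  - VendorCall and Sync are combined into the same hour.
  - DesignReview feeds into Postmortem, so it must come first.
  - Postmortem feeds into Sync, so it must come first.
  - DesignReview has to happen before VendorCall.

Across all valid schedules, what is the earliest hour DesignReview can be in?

9am

Precedence pushes DesignReview to at least 9am; downstream work caps DesignReview at 11am.
DesignReview at 9am is achievable: Postmortem in 10am, OffsitePrep in 8am, Sync in 11am, Demo in 8am, VendorCall in 11am, Legal in 10am, DesignReview in 9am.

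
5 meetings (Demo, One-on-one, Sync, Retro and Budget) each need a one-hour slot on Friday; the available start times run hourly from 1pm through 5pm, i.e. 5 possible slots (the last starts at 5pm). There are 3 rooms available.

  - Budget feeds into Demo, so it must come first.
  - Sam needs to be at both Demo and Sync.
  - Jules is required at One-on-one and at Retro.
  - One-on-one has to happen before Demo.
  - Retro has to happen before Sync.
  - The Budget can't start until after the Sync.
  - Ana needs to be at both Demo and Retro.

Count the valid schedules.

Splitting on Demo: it can be 4pm (2), 5pm (12). Listing each branch's schedules as (One-on-one, Sync, Retro, Budget):
Demo=4pm: (2pm,2pm,1pm,3pm) (3pm,2pm,1pm,3pm) — 2.
Demo=5pm: (1pm,3pm,2pm,4pm) (2pm,2pm,1pm,3pm) (2pm,2pm,1pm,4pm) (2pm,3pm,1pm,4pm) (3pm,2pm,1pm,3pm) (3pm,2pm,1pm,4pm) (3pm,3pm,1pm,4pm) (3pm,3pm,2pm,4pm) (4pm,2pm,1pm,3pm) (4pm,2pm,1pm,4pm) (4pm,3pm,1pm,4pm) (4pm,3pm,2pm,4pm) — 12.
Summing: 2 + 12 = 14.

14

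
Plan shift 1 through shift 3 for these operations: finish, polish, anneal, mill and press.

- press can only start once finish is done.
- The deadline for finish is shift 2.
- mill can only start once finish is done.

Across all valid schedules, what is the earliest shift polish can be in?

shift 1

polish at shift 1 is achievable: polish=shift 1, mill=shift 2, press=shift 2, finish=shift 1, anneal=shift 1.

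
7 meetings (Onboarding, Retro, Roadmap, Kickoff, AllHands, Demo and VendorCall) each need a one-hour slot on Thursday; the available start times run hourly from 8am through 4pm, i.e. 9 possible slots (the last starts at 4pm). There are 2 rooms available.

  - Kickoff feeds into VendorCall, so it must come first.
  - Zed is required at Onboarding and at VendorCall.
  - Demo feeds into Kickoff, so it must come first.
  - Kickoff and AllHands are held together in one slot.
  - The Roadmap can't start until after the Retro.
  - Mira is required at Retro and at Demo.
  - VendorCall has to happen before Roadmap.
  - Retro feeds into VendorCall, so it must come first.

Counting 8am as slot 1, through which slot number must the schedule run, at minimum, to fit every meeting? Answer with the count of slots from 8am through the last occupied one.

5 slots

The precedence chain requires at least 4 distinct slots.
With at most 2 per slot and 7 meetings, at least 4 slots are needed.
Could 4 slots be enough, i.e. nothing placed later than 11am? No: VendorCall must come after Retro (at 8am or later) → {9am, 10am, 11am}; Retro must come before VendorCall (at 11am or earlier) → {8am, 9am, 10am}; Roadmap must come after Retro (at 8am or later) → {9am, 10am, 11am}; Kickoff must come after Demo (at 8am or later) → {9am, 10am, 11am}; Demo must come before Kickoff (at 11am or earlier) → {8am, 9am, 10am}; VendorCall must come after Kickoff (at 9am or later) → {10am, 11am}; Kickoff must come before VendorCall (at 11am or earlier) → {9am, 10am}; Roadmap must come after VendorCall (at 10am or later) → {11am}; VendorCall must come before Roadmap (at 11am or earlier) → {10am}; AllHands must be in the same slot as Kickoff (in {9am, 10am}) → {9am, 10am}; Retro must come before VendorCall (at 10am or earlier) → {8am, 9am}; Demo must come before Kickoff (at 10am or earlier) → {8am, 9am}; Kickoff must come before VendorCall (at 10am or earlier) → {9am}; AllHands must be in the same slot as Kickoff (in {9am}) → {9am}; Retro can't use 9am, already full with Kickoff and AllHands (limit 2) → {8am}; Demo can't use 9am, already full with Kickoff and AllHands (limit 2) → {8am}; Demo can't share with Retro (8am) → nothing is left.
So 4 slots is not enough.
5 works (last occupied slot: 12pm): for example Demo -> 9am; Kickoff -> 10am; Roadmap -> 12pm; AllHands -> 10am; Retro -> 8am; VendorCall -> 11am; Onboarding -> 8am.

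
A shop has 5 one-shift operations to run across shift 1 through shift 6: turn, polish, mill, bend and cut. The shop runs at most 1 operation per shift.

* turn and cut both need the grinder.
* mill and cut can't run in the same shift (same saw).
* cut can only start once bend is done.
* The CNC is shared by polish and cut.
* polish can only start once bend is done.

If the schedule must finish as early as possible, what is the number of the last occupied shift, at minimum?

The precedence chain requires at least 2 distinct shifts.
With at most 1 per shift and 5 operations, at least 5 shifts are needed.
5 works (last occupied shift: shift 5): for example mill=shift 5, bend=shift 1, polish=shift 2, cut=shift 3, turn=shift 4.

shift 5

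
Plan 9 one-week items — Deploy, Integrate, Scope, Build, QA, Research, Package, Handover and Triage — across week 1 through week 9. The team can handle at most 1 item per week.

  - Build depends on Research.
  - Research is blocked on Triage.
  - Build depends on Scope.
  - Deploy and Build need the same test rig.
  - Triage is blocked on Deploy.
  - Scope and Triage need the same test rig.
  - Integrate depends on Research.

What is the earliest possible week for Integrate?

week 4

Precedence pushes Integrate to at least week 4.
Integrate at week 4 is achievable: Build=week 6; Research=week 3; QA=week 7; Integrate=week 4; Deploy=week 1; Triage=week 2; Scope=week 5; Handover=week 9; Package=week 8.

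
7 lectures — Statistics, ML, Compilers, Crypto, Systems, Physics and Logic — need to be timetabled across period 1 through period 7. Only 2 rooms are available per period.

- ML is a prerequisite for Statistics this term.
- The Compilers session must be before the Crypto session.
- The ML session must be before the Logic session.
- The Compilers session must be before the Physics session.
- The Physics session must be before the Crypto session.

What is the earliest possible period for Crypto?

Precedence pushes Crypto to at least period 3.
Crypto at period 3 is achievable: Physics=period 2; Logic=period 3; Compilers=period 1; Statistics=period 2; ML=period 1; Systems=period 4; Crypto=period 3.

period 3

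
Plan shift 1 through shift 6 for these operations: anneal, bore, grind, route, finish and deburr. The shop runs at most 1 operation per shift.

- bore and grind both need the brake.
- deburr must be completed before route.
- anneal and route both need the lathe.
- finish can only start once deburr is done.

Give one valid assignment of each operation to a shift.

deburr=shift 1, finish=shift 3, route=shift 2, grind=shift 6, bore=shift 5, anneal=shift 4

Checking: deburr(shift 1) before route(shift 2); deburr(shift 1) before finish(shift 3); anneal(shift 4) != route(shift 2); bore(shift 5) != grind(shift 6); max 1 per shift (cap 1).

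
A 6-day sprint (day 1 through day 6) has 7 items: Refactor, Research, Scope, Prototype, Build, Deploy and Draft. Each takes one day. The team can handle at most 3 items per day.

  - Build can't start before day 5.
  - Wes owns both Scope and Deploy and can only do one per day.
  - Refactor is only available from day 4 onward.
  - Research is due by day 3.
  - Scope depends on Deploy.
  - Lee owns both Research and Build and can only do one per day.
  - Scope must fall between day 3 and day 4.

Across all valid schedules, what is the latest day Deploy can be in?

day 3

Downstream work caps Deploy at day 3.
Deploy at day 3 is achievable: Prototype=day 1; Research=day 1; Build=day 5; Refactor=day 4; Scope=day 4; Draft=day 1; Deploy=day 3.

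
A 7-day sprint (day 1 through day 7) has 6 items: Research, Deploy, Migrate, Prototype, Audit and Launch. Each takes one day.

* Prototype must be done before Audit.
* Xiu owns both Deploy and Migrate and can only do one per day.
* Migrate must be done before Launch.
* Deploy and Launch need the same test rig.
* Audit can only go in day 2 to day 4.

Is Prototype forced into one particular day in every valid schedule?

No

Prototype can be day 1 (e.g. Deploy=day 3, Prototype=day 1, Research=day 1, Launch=day 2, Migrate=day 1, Audit=day 2) or day 2 (e.g. Migrate=day 1; Deploy=day 3; Audit=day 3; Launch=day 2; Research=day 1; Prototype=day 2).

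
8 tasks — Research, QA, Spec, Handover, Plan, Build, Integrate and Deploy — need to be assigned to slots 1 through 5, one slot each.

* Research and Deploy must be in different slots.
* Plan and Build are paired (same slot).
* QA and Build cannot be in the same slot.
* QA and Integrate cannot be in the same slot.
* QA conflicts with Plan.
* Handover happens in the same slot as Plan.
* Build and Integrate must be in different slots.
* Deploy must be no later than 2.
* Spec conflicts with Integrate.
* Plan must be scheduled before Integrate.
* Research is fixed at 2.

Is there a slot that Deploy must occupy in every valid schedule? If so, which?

Deploy's window is 1–2.
Research is fixed at 2, and Deploy can't share a slot with Research.
So Deploy must be 1.

1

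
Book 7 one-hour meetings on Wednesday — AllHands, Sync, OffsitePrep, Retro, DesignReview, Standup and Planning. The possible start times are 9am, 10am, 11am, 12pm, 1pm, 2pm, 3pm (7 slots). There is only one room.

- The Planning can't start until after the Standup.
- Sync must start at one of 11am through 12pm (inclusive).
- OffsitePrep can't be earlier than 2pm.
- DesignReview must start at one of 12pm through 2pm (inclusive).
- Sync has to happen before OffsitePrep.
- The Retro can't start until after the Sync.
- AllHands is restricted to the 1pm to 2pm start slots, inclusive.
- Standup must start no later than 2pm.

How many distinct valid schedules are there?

Splitting on AllHands: it can be 1pm (3), 2pm (2). Listing each branch's schedules as (Sync, OffsitePrep, Retro, DesignReview, Standup, Planning):
AllHands=1pm: (11am,2pm,3pm,12pm,9am,10am) (11am,3pm,12pm,2pm,9am,10am) (11am,3pm,2pm,12pm,9am,10am) — 3.
AllHands=2pm: (11am,3pm,12pm,1pm,9am,10am) (11am,3pm,1pm,12pm,9am,10am) — 2.
Summing: 3 + 2 = 5.

5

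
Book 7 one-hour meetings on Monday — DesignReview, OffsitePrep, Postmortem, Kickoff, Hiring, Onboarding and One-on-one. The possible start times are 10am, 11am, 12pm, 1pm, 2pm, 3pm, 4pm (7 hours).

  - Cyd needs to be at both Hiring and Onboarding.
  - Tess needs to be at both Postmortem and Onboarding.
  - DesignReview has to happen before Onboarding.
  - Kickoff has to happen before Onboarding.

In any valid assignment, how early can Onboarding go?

11am

Precedence pushes Onboarding to at least 11am.
Onboarding at 11am is achievable: One-on-one=10am, Hiring=10am, Postmortem=10am, DesignReview=10am, Onboarding=11am, Kickoff=10am, OffsitePrep=10am.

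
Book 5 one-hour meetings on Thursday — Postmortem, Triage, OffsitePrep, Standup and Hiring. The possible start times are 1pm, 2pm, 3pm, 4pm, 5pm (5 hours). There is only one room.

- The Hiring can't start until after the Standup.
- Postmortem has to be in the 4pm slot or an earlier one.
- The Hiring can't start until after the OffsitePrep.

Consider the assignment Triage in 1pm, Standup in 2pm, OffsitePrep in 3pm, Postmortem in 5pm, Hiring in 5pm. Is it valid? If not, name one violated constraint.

No — it violates: Postmortem has to be in the 4pm slot or an earlier one

The Hiring can't start until after the Standup — holds.
Postmortem has to be in the 4pm slot or an earlier one — violated.
There is only one room — violated.
The Hiring can't start until after the OffsitePrep — holds.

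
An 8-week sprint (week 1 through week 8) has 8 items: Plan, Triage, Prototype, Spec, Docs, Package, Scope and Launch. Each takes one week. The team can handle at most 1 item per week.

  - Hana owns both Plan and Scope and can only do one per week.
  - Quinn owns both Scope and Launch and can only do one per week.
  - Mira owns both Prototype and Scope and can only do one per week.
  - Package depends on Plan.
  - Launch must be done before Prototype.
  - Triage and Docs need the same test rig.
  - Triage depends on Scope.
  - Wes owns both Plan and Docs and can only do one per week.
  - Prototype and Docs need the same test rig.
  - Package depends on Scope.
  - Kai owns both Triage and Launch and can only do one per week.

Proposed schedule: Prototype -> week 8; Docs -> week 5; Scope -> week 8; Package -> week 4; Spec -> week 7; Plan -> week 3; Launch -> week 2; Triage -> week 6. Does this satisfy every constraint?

Invalid. Mira owns both Prototype and Scope and can only do one per week.

Package depends on Scope — violated.
The team can handle at most 1 item per week — violated.
Quinn owns both Scope and Launch and can only do one per week — holds.
Wes owns both Plan and Docs and can only do one per week — holds.
Kai owns both Triage and Launch and can only do one per week — holds.
Triage and Docs need the same test rig — holds.
Mira owns both Prototype and Scope and can only do one per week — violated.
Package depends on Plan — holds.
Prototype and Docs need the same test rig — holds.
Hana owns both Plan and Scope and can only do one per week — holds.
Triage depends on Scope — violated.
Launch must be done before Prototype — holds.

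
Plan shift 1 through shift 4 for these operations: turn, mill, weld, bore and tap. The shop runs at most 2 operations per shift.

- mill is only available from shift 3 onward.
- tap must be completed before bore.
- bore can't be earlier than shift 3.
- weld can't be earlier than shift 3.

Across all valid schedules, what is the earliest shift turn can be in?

turn at shift 1 is achievable: bore -> shift 3; weld -> shift 4; mill -> shift 3; tap -> shift 1; turn -> shift 1.

shift 1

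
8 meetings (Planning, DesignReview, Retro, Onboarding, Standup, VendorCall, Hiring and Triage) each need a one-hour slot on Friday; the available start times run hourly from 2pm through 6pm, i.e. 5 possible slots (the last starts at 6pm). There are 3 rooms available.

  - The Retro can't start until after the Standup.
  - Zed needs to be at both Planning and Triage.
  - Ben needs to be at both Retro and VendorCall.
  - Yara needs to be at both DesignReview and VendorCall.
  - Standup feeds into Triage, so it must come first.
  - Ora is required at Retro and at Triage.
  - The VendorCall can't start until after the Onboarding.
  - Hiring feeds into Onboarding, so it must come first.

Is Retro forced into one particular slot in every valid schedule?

No

Retro can be 3pm (e.g. Hiring in 2pm, Triage in 4pm, Planning in 2pm, Retro in 3pm, VendorCall in 4pm, Onboarding in 3pm, DesignReview in 3pm, Standup in 2pm) or 4pm (e.g. VendorCall=5pm; Onboarding=3pm; Triage=3pm; Standup=2pm; DesignReview=3pm; Planning=2pm; Hiring=2pm; Retro=4pm).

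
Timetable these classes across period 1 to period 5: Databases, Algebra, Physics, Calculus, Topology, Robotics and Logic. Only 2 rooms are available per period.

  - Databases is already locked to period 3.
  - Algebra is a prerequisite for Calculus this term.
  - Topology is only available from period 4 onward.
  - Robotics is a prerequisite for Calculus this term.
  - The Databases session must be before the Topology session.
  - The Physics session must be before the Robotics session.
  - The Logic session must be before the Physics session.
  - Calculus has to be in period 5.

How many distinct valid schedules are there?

23

Splitting on Algebra: it can be period 1 (8), period 2 (8), period 3 (2), period 4 (5). Listing each branch's schedules as (Databases, Physics, Calculus, Topology, Robotics, Logic) by period number:
Algebra=period 1: (3,2,5,4,3,1) (3,2,5,4,4,1) (3,2,5,5,3,1) (3,2,5,5,4,1) (3,3,5,4,4,1) (3,3,5,4,4,2) (3,3,5,5,4,1) (3,3,5,5,4,2) — 8.
Algebra=period 2: (3,2,5,4,3,1) (3,2,5,4,4,1) (3,2,5,5,3,1) (3,2,5,5,4,1) (3,3,5,4,4,1) (3,3,5,4,4,2) (3,3,5,5,4,1) (3,3,5,5,4,2) — 8.
Algebra=period 3: (3,2,5,4,4,1) (3,2,5,5,4,1) — 2.
Algebra=period 4: (3,2,5,4,3,1) (3,2,5,5,3,1) (3,2,5,5,4,1) (3,3,5,5,4,1) (3,3,5,5,4,2) — 5.
Summing: 8 + 8 + 2 + 5 = 23.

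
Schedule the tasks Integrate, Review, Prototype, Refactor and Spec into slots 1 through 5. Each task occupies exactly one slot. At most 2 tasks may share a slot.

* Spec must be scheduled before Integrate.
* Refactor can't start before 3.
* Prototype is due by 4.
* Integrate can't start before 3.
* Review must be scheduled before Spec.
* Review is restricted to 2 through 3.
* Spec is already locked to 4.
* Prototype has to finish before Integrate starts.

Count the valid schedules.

Splitting on Review: it can be 2 (11), 3 (10). Listing each branch's schedules as (Integrate, Prototype, Refactor, Spec):
Review=2: (5,1,3,4) (5,1,4,4) (5,1,5,4) (5,2,3,4) (5,2,4,4) (5,2,5,4) (5,3,3,4) (5,3,4,4) (5,3,5,4) (5,4,3,4) (5,4,5,4) — 11.
Review=3: (5,1,3,4) (5,1,4,4) (5,1,5,4) (5,2,3,4) (5,2,4,4) (5,2,5,4) (5,3,4,4) (5,3,5,4) (5,4,3,4) (5,4,5,4) — 10.
Summing: 11 + 10 = 21.

21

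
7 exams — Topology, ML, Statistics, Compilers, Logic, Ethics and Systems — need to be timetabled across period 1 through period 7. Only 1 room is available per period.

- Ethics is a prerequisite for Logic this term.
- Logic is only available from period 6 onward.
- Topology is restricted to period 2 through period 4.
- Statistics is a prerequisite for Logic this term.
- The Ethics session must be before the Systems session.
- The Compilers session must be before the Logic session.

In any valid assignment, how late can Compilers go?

Downstream work caps Compilers at period 6.
Compilers at period 6 is achievable: Logic -> period 7, Compilers -> period 6, Systems -> period 4, Topology -> period 2, Statistics -> period 3, ML -> period 5, Ethics -> period 1.

period 6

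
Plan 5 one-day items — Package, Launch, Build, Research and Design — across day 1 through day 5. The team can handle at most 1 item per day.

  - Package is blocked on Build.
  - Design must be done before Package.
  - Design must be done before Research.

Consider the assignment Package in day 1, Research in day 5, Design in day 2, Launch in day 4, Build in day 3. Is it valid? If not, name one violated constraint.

Design must be done before Package — violated.
Package is blocked on Build — violated.
The team can handle at most 1 item per day — holds.
Design must be done before Research — holds.

Invalid. Package is blocked on Build.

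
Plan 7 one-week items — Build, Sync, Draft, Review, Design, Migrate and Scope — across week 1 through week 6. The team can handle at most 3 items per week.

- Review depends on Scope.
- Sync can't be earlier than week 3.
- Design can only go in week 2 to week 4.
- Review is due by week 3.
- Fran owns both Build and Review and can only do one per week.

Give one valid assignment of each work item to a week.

Build -> week 1; Sync -> week 3; Design -> week 2; Review -> week 2; Draft -> week 1; Migrate -> week 2; Scope -> week 1

Checking: Scope(week 1) before Review(week 2); Build(week 1) != Review(week 2); Review=week 2 in [week 1,week 3]; Design=week 2 in [week 2,week 4]; Sync=week 3 in [week 3,week 6]; max 3 per week (cap 3).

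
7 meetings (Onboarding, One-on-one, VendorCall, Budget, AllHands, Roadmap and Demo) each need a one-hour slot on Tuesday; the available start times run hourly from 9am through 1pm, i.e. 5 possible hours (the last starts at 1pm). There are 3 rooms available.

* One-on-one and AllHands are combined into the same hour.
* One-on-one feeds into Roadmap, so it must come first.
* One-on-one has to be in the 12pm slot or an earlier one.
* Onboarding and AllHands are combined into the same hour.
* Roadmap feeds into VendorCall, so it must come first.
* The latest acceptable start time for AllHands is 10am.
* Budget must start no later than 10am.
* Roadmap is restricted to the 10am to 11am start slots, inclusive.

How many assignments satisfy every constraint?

28

Splitting on Onboarding: it can be 9am (20), 10am (8). Listing each branch's schedules as (One-on-one, VendorCall, Budget, AllHands, Roadmap, Demo):
Onboarding=9am: (9am,11am,10am,9am,10am,10am) (9am,11am,10am,9am,10am,11am) (9am,11am,10am,9am,10am,12pm) (9am,11am,10am,9am,10am,1pm) (9am,12pm,10am,9am,10am,10am) (9am,12pm,10am,9am,10am,11am) (9am,12pm,10am,9am,10am,12pm) (9am,12pm,10am,9am,10am,1pm) (9am,12pm,10am,9am,11am,10am) (9am,12pm,10am,9am,11am,11am) (9am,12pm,10am,9am,11am,12pm) (9am,12pm,10am,9am,11am,1pm) (9am,1pm,10am,9am,10am,10am) (9am,1pm,10am,9am,10am,11am) (9am,1pm,10am,9am,10am,12pm) (9am,1pm,10am,9am,10am,1pm) (9am,1pm,10am,9am,11am,10am) (9am,1pm,10am,9am,11am,11am) (9am,1pm,10am,9am,11am,12pm) (9am,1pm,10am,9am,11am,1pm) — 20.
Onboarding=10am: (10am,12pm,9am,10am,11am,9am) (10am,12pm,9am,10am,11am,11am) (10am,12pm,9am,10am,11am,12pm) (10am,12pm,9am,10am,11am,1pm) (10am,1pm,9am,10am,11am,9am) (10am,1pm,9am,10am,11am,11am) (10am,1pm,9am,10am,11am,12pm) (10am,1pm,9am,10am,11am,1pm) — 8.
Summing: 20 + 8 = 28.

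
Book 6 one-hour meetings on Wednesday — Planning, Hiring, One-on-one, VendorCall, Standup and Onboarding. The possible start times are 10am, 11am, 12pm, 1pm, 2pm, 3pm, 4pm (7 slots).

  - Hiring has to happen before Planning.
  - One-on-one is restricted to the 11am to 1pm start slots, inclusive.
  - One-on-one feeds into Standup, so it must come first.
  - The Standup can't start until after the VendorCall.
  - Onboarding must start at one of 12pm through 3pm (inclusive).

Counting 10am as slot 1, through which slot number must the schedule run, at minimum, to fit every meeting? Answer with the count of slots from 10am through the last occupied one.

3

The precedence chain requires at least 2 distinct slots.
Onboarding can't be placed before 12pm — that is slot 3 counting from 10am — so the schedule must run through at least 3 slots.
3 works (last occupied slot: 12pm): for example VendorCall -> 10am, Standup -> 12pm, One-on-one -> 11am, Onboarding -> 12pm, Hiring -> 10am, Planning -> 11am.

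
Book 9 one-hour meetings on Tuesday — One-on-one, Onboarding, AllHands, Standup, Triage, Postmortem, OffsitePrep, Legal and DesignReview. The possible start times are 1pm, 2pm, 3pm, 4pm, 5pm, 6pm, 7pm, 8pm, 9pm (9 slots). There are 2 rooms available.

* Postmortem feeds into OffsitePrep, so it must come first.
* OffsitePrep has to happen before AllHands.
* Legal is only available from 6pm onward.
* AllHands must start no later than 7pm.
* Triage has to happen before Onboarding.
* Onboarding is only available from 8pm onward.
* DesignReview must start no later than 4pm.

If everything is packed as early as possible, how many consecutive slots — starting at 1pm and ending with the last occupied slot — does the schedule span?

The precedence chain requires at least 3 distinct slots.
With at most 2 per slot and 9 meetings, at least 5 slots are needed.
Onboarding can't be placed before 8pm — that is slot 8 counting from 1pm — so the schedule must run through at least 8 slots.
8 works (last occupied slot: 8pm): for example Legal=6pm, Onboarding=8pm, Triage=2pm, One-on-one=3pm, OffsitePrep=2pm, Standup=4pm, DesignReview=1pm, AllHands=3pm, Postmortem=1pm.

8 slots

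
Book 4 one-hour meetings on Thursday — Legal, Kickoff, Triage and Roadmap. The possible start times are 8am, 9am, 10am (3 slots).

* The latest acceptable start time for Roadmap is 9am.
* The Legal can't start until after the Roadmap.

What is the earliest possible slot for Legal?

Precedence pushes Legal to at least 9am.
Legal at 9am is achievable: Kickoff -> 8am, Roadmap -> 8am, Legal -> 9am, Triage -> 8am.

9am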